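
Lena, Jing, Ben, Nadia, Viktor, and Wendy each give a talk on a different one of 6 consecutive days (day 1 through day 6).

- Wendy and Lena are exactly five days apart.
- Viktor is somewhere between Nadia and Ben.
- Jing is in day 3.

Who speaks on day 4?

Viktor

With clue 1, Lena and Wendy are ruled out for day 4.
With clues 1–3, Ben, Jing, and Nadia are ruled out for day 4.
So day 4 is Viktor.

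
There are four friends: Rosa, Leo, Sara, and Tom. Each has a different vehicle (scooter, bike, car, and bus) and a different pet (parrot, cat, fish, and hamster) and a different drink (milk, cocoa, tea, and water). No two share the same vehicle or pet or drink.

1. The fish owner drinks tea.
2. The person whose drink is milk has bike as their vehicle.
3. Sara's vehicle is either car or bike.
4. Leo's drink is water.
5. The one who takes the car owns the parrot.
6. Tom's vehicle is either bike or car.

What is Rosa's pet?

With clues 1–6, cat, hamster, and parrot are impossible for Rosa's pet.
That leaves fish.

fish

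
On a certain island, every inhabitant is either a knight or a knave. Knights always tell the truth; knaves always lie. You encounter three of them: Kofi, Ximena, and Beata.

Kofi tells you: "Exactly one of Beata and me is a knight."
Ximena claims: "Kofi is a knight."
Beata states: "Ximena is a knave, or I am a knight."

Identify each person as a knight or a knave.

Kofi: knight, Ximena: knight, Beata: knave

Consider Kofi. Suppose Kofi is a knave.
Then no assignment of the remaining roles makes every statement match its speaker's type — contradiction.
So Kofi is a knight.
With that fixed, Ximena's statement is true, so Ximena is a knight.
Consider Beata. Suppose Beata is a knight.
Then Kofi's statement comes out false, contradicting Kofi being a knight.
So Beata is a knave.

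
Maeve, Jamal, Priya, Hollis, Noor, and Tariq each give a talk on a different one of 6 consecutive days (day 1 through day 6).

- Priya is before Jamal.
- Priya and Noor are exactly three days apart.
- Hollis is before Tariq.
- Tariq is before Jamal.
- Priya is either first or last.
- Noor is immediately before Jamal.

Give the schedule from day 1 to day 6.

From clue 1: Jamal is in {2,3,4,5,6}.
From clues 1–4: Jamal is in {4,5,6}.
From clues 1–5: Priya → day 1, Noor → day 4.
From clues 1–6: Hollis → day 2, Tariq → day 3, Jamal → day 5, Maeve → day 6.

Priya, Hollis, Tariq, Noor, Jamal, Maeve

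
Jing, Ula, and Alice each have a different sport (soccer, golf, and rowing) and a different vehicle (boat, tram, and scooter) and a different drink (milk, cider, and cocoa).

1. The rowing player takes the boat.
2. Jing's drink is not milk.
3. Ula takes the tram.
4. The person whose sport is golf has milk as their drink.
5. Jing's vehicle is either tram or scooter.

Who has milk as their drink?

Ula

With clues 1–2, Jing is impossible for the one with drink milk.
With clues 1–5, Alice is impossible for the one with drink milk.
That leaves Ula.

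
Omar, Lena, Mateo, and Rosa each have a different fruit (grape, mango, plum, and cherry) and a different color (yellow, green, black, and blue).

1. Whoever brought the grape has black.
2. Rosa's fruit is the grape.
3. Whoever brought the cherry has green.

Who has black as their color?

With clues 1–2, Lena, Mateo, and Omar are impossible for the one with color black.
That leaves Rosa.

Rosa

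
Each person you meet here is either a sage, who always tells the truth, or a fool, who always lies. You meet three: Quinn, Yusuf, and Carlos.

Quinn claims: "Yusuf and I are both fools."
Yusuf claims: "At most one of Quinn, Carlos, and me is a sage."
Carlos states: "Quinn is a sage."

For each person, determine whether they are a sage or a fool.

Quinn: fool, Yusuf: sage, Carlos: fool

Consider Quinn. Suppose Quinn is a sage.
Then Quinn's own statement would have to be true, but it can't be — contradiction.
So Quinn is a fool.
With that fixed, Carlos's statement is false, so Carlos is a fool.
With that fixed, Yusuf's statement is true, so Yusuf is a sage.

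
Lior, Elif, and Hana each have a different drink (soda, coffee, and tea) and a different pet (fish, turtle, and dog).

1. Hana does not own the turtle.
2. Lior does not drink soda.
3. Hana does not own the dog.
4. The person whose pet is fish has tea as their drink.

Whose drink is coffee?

With clues 1–4, Elif and Hana are impossible for the one with drink coffee.
That leaves Lior.

Lior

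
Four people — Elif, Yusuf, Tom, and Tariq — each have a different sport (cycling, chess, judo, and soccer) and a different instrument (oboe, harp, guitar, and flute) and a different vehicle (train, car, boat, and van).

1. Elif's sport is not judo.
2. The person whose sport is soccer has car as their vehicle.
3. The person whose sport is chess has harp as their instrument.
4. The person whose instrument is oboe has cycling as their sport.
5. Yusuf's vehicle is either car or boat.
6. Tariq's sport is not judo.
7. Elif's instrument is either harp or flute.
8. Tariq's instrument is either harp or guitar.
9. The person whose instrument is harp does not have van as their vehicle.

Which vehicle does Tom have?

With clues 1–8, boat and car are impossible for Tom's vehicle.
With clues 1–9, train is impossible for Tom's vehicle.
That leaves van.

van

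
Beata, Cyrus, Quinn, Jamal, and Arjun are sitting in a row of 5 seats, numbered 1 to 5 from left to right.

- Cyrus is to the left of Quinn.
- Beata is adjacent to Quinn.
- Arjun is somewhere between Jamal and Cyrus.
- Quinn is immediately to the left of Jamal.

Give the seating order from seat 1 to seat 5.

Cyrus, Arjun, Beata, Quinn, Jamal

From clue 1: Cyrus is in {1,2,3,4}.
From clues 1–2: Cyrus is in {1,2,3}.
From clues 1–3: Cyrus is in {1,3}.
From clues 1–4: Cyrus → seat 1, Arjun → seat 2, Beata → seat 3, Quinn → seat 4, Jamal → seat 5.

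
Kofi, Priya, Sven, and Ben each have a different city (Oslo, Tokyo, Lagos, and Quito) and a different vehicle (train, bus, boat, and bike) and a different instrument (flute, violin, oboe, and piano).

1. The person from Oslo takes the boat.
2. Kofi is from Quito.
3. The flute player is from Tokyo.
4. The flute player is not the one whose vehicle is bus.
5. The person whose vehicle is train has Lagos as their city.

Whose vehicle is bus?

Kofi

With clues 1–5, Ben, Priya, and Sven are impossible for the one with vehicle bus.
That leaves Kofi.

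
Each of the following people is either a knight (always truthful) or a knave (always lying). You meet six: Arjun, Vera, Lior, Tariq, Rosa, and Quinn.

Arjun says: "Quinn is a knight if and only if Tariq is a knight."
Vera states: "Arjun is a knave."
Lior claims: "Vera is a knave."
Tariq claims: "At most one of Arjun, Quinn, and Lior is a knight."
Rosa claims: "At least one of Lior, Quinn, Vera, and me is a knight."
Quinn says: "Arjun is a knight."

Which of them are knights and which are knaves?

Consider Arjun. Suppose Arjun is a knight.
Then no assignment of the remaining roles makes every statement match its speaker's type — contradiction.
So Arjun is a knave.
With that fixed, Vera's statement is true, so Vera is a knight.
With that fixed, Lior's statement is false, so Lior is a knave.
With that fixed, Tariq's statement is true, so Tariq is a knight.
With that fixed, Rosa's statement is true, so Rosa is a knight.
With that fixed, Quinn's statement is false, so Quinn is a knave.

Arjun: knave, Vera: knight, Lior: knave, Tariq: knight, Rosa: knight, Quinn: knave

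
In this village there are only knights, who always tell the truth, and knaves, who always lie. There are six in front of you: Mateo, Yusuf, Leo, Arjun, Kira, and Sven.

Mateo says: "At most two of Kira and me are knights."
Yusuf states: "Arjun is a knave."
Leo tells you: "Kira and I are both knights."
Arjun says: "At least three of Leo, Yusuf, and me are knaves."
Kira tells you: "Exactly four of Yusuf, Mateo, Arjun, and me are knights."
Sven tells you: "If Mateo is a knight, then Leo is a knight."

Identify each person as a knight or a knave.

Regardless of anyone's role, Mateo's statement is true, so Mateo is a knight.
Consider Yusuf. Suppose Yusuf is a knave.
Then no assignment of the remaining roles makes every statement match its speaker's type — contradiction.
So Yusuf is a knight.
With that fixed, Arjun's statement is false, so Arjun is a knave.
With that fixed, Kira's statement is false, so Kira is a knave.
With that fixed, Leo's statement is false, so Leo is a knave.
With that fixed, Sven's statement is false, so Sven is a knave.

Mateo: knight, Yusuf: knight, Leo: knave, Arjun: knave, Kira: knave, Sven: knave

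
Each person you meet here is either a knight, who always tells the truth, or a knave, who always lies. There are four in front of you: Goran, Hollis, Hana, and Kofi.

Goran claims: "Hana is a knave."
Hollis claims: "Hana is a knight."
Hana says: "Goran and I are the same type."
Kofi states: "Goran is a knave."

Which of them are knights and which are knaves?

Consider Goran. Suppose Goran is a knave.
Then whichever role Hana has, Hana's statement has the wrong truth value — contradiction.
So Goran is a knight.
With that fixed, Kofi's statement is false, so Kofi is a knave.
Consider Hollis. Suppose Hollis is a knight.
Then no assignment of the remaining roles makes every statement match its speaker's type — contradiction.
So Hollis is a knave.
Consider Hana. Suppose Hana is a knight.
Then Goran's statement comes out false, contradicting Goran being a knight.
So Hana is a knave.

Goran: knight, Hollis: knave, Hana: knave, Kofi: knave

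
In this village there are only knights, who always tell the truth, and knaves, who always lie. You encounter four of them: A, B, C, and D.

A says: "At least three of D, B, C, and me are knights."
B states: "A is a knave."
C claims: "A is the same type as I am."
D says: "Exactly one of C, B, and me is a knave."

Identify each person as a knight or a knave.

Consider A. Suppose A is a knave.
Then whichever role C has, C's statement has the wrong truth value — contradiction.
So A is a knight.
With that fixed, B's statement is false, so B is a knave.
Consider C. Suppose C is a knave.
Then A's statement comes out false, contradicting A being a knight.
So C is a knight.
Consider D. Suppose D is a knave.
Then A's statement comes out false, contradicting A being a knight.
So D is a knight.

A: knight, B: knave, C: knight, D: knight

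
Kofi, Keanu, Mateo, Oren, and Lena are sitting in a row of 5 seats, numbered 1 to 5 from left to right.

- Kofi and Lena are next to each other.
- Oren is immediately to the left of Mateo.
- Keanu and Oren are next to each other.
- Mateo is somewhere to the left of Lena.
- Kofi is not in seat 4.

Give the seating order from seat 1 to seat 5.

From clues 1–2: Keanu is in {1,3,5}.
From clues 1–3: Keanu is in {1,3}.
From clues 1–4: Keanu → seat 1, Oren → seat 2, Mateo → seat 3.
From clues 1–5: Lena → seat 4, Kofi → seat 5.

Keanu, Oren, Mateo, Lena, Kofi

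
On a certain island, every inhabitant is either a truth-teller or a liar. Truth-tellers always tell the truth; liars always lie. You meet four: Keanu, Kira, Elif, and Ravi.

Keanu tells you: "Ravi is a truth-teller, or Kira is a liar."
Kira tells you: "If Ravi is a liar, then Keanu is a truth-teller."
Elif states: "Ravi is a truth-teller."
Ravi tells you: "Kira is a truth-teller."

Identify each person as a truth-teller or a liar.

Consider Keanu. Suppose Keanu is a liar.
Then no assignment of the remaining roles makes every statement match its speaker's type — contradiction.
So Keanu is a truth-teller.
With that fixed, Kira's statement is true, so Kira is a truth-teller.
With that fixed, Ravi's statement is true, so Ravi is a truth-teller.
With that fixed, Elif's statement is true, so Elif is a truth-teller.

Keanu: truth-teller, Kira: truth-teller, Elif: truth-teller, Ravi: truth-teller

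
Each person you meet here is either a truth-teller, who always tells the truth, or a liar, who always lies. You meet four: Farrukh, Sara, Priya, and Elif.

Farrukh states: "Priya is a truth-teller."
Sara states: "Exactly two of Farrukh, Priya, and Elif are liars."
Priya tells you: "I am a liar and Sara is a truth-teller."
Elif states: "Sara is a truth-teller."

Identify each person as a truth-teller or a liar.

Consider Farrukh. Suppose Farrukh is a truth-teller.
Then no assignment of the remaining roles makes every statement match its speaker's type — contradiction.
So Farrukh is a liar.
Consider Sara. Suppose Sara is a truth-teller.
Then whichever role Priya has, Priya's statement has the wrong truth value — contradiction.
So Sara is a liar.
With that fixed, Priya's statement is false, so Priya is a liar.
With that fixed, Elif's statement is false, so Elif is a liar.

Farrukh: liar, Sara: liar, Priya: liar, Elif: liar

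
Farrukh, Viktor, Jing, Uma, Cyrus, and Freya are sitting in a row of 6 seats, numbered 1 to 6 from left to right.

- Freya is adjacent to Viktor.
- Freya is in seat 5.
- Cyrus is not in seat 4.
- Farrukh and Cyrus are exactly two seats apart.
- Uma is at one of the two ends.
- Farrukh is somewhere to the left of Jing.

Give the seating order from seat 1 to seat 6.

From clues 1–2: Freya → seat 5.
From clues 1–3: Viktor is in {4,6}.
From clues 1–6: Farrukh → seat 1, Jing → seat 2, Cyrus → seat 3, Viktor → seat 4, Uma → seat 6.

Farrukh, Jing, Cyrus, Viktor, Freya, Uma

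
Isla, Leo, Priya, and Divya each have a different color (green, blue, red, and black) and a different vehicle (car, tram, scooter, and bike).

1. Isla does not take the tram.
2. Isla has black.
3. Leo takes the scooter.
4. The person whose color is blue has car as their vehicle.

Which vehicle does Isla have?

bike

Clue 1 rules out tram for Isla's vehicle.
With clues 1–3, scooter is impossible for Isla's vehicle.
With clues 1–4, car is impossible for Isla's vehicle.
That leaves bike.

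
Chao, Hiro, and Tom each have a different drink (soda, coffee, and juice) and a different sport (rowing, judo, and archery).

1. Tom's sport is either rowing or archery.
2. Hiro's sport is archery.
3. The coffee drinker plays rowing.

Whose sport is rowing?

With clues 1–2, Chao and Hiro are impossible for the one with sport rowing.
That leaves Tom.

Tom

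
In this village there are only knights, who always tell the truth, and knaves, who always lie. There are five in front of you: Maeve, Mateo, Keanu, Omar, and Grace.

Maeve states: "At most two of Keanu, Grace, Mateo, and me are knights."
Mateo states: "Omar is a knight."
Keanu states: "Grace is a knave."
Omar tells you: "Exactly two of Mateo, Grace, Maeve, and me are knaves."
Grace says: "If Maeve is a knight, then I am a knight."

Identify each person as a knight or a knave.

Maeve: knight, Mateo: knave, Keanu: knight, Omar: knave, Grace: knave

Consider Maeve. Suppose Maeve is a knave.
Then no assignment of the remaining roles makes every statement match its speaker's type — contradiction.
So Maeve is a knight.
Consider Mateo. Suppose Mateo is a knight.
Then no assignment of the remaining roles makes every statement match its speaker's type — contradiction.
So Mateo is a knave.
Consider Keanu. Suppose Keanu is a knave.
Then no assignment of the remaining roles makes every statement match its speaker's type — contradiction.
So Keanu is a knight.
Consider Omar. Suppose Omar is a knight.
Then Mateo's statement comes out true, contradicting Mateo being a knave.
So Omar is a knave.
Consider Grace. Suppose Grace is a knight.
Then Maeve's statement comes out false, contradicting Maeve being a knight.
So Grace is a knave.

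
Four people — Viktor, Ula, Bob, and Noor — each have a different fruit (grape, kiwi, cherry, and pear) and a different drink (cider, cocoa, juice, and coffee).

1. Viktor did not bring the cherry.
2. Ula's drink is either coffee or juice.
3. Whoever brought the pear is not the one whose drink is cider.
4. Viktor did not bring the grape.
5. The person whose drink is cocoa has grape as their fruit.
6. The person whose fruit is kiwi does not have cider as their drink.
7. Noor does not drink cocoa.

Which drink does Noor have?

cider

With clues 1–6, coffee and juice are impossible for Noor's drink.
With clues 1–7, cocoa is impossible for Noor's drink.
That leaves cider.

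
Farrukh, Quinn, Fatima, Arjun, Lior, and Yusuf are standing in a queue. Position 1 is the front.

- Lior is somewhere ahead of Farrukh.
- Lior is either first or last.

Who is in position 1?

With clue 1, Farrukh is ruled out for position 1.
With clues 1–2, Arjun, Fatima, Quinn, and Yusuf are ruled out for position 1.
So position 1 is Lior.

Lior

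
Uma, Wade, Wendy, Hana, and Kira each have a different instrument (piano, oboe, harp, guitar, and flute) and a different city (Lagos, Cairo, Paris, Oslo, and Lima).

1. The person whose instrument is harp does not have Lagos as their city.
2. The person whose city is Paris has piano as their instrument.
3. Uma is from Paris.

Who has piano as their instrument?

Uma

With clues 1–3, Hana, Kira, Wade, and Wendy are impossible for the one with instrument piano.
That leaves Uma.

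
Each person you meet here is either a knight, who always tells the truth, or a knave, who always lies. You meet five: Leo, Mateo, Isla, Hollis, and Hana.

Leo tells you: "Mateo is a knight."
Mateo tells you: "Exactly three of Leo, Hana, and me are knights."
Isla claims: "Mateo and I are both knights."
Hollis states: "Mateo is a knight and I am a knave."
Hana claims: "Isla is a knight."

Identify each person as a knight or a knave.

Leo: knave, Mateo: knave, Isla: knave, Hollis: knave, Hana: knave

Consider Leo. Suppose Leo is a knight.
Then no assignment of the remaining roles makes every statement match its speaker's type — contradiction.
So Leo is a knave.
With that fixed, Mateo's statement is false, so Mateo is a knave.
With that fixed, Isla's statement is false, so Isla is a knave.
With that fixed, Hollis's statement is false, so Hollis is a knave.
With that fixed, Hana's statement is false, so Hana is a knave.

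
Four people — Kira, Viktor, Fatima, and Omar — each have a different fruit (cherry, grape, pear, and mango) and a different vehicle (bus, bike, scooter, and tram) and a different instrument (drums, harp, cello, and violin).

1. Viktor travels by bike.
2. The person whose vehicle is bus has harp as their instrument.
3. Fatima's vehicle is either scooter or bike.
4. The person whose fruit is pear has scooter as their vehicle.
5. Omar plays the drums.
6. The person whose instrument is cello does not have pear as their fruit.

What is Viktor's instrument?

cello

With clues 1–2, harp is impossible for Viktor's instrument.
With clues 1–5, drums is impossible for Viktor's instrument.
With clues 1–6, violin is impossible for Viktor's instrument.
That leaves cello.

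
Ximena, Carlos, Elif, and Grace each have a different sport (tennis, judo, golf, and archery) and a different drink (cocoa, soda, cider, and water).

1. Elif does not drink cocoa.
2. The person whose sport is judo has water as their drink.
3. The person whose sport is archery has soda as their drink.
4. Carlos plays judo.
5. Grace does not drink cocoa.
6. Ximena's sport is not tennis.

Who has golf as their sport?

Ximena

With clues 1–4, Carlos is impossible for the one with sport golf.
With clues 1–6, Elif and Grace are impossible for the one with sport golf.
That leaves Ximena.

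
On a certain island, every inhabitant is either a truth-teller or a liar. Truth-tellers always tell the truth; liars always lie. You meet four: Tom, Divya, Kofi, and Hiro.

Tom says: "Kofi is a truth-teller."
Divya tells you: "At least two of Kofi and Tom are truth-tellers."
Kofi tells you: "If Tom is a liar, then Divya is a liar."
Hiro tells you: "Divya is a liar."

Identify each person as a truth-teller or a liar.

Consider Tom. Suppose Tom is a liar.
Then no assignment of the remaining roles makes every statement match its speaker's type — contradiction.
So Tom is a truth-teller.
With that fixed, Kofi's statement is true, so Kofi is a truth-teller.
With that fixed, Divya's statement is true, so Divya is a truth-teller.
With that fixed, Hiro's statement is false, so Hiro is a liar.

Tom: truth-teller, Divya: truth-teller, Kofi: truth-teller, Hiro: liar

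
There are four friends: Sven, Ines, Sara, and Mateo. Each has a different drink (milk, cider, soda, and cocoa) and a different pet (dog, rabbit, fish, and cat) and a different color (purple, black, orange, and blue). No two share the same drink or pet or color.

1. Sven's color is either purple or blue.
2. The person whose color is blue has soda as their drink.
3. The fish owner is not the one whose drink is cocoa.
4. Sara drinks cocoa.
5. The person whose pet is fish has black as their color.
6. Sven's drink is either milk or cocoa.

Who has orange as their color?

Clue 1 rules out Sven for the one with color orange.
With clues 1–6, Ines and Mateo are impossible for the one with color orange.
That leaves Sara.

Sara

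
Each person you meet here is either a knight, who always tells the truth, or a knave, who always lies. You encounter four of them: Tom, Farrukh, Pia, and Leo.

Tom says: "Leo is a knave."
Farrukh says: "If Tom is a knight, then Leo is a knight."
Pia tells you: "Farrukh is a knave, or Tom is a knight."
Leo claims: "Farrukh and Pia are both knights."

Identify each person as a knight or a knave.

Consider Tom. Suppose Tom is a knave.
Then no assignment of the remaining roles makes every statement match its speaker's type — contradiction.
So Tom is a knight.
With that fixed, Pia's statement is true, so Pia is a knight.
Consider Farrukh. Suppose Farrukh is a knight.
Then no assignment of the remaining roles makes every statement match its speaker's type — contradiction.
So Farrukh is a knave.
With that fixed, Leo's statement is false, so Leo is a knave.

Tom: knight, Farrukh: knave, Pia: knight, Leo: knave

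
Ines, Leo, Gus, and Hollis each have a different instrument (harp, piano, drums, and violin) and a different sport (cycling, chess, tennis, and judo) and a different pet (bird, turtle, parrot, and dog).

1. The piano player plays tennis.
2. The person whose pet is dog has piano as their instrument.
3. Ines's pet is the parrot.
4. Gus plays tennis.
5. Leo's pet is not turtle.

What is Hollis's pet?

With clues 1–3, parrot is impossible for Hollis's pet.
With clues 1–4, dog is impossible for Hollis's pet.
With clues 1–5, bird is impossible for Hollis's pet.
That leaves turtle.

turtle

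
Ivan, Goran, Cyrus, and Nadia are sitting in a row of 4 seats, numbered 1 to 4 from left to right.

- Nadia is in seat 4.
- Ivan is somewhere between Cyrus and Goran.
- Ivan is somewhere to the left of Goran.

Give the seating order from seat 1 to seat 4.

From clue 1: Nadia → seat 4.
From clues 1–2: Ivan → seat 2.
From clues 1–3: Cyrus → seat 1, Goran → seat 3.

Cyrus, Ivan, Goran, Nadia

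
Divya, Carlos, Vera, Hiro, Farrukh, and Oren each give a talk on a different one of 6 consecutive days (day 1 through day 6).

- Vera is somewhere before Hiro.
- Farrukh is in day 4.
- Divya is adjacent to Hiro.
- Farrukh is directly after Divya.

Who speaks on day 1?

Vera

With clue 1, Hiro is ruled out for day 1.
With clues 1–2, Farrukh is ruled out for day 1.
With clues 1–3, Divya is ruled out for day 1.
With clues 1–4, Carlos and Oren are ruled out for day 1.
So day 1 is Vera.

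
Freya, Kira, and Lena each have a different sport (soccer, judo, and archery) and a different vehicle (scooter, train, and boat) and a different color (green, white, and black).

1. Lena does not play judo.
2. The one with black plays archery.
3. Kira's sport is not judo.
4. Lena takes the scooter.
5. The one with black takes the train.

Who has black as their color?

Kira

With clues 1–3, Freya is impossible for the one with color black.
With clues 1–5, Lena is impossible for the one with color black.
That leaves Kira.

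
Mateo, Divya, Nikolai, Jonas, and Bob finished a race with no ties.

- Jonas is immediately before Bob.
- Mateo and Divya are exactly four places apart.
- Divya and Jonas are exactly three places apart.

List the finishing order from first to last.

From clue 1: Jonas is in {1,2,3,4}.
From clues 1–2: Mateo is in {1,5}.
From clues 1–3: Mateo → place 1, Jonas → place 2, Bob → place 3, Nikolai → place 4, Divya → place 5.

Mateo, Jonas, Bob, Nikolai, Divya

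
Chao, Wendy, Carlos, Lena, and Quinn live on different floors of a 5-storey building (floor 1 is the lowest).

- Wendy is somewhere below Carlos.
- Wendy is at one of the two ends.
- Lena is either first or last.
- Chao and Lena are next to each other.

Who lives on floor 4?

Chao

With clues 1–2, Wendy is ruled out for floor 4.
With clues 1–3, Lena is ruled out for floor 4.
With clues 1–4, Carlos and Quinn are ruled out for floor 4.
So floor 4 is Chao.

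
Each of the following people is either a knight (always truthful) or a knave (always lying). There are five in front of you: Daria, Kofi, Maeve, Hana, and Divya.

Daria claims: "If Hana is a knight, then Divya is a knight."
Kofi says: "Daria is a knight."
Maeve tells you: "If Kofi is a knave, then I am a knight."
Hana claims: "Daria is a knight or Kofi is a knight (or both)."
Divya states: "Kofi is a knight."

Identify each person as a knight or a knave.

Consider Daria. Suppose Daria is a knave.
Then no assignment of the remaining roles makes every statement match its speaker's type — contradiction.
So Daria is a knight.
With that fixed, Kofi's statement is true, so Kofi is a knight.
With that fixed, Maeve's statement is true, so Maeve is a knight.
With that fixed, Hana's statement is true, so Hana is a knight.
With that fixed, Divya's statement is true, so Divya is a knight.

Daria: knight, Kofi: knight, Maeve: knight, Hana: knight, Divya: knight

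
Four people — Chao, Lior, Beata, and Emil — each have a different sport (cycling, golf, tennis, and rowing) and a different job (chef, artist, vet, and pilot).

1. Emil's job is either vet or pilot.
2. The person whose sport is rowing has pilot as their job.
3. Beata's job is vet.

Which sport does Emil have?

With clues 1–3, cycling, golf, and tennis are impossible for Emil's sport.
That leaves rowing.

rowing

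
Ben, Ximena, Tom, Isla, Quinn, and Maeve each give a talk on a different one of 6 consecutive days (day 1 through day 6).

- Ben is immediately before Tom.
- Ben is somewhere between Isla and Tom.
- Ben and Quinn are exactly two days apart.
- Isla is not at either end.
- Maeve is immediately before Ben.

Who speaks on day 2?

With clues 1–2, Tom is ruled out for day 2.
With clues 1–4, Ben is ruled out for day 2.
With clues 1–5, Maeve, Quinn, and Ximena are ruled out for day 2.
So day 2 is Isla.

Isla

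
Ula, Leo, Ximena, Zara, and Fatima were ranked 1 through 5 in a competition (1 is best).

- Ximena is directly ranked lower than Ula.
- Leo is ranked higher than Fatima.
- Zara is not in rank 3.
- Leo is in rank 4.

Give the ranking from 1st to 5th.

Zara, Ula, Ximena, Leo, Fatima

From clue 1: Ula is in {1,2,3,4}.
From clues 1–4: Zara → rank 1, Ula → rank 2, Ximena → rank 3, Leo → rank 4, Fatima → rank 5.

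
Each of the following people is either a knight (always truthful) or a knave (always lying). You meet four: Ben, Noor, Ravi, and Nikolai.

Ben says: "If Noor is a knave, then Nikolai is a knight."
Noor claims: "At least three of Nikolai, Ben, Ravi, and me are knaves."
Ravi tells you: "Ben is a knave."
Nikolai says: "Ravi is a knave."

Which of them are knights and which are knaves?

Ben: knight, Noor: knave, Ravi: knave, Nikolai: knight

Consider Ben. Suppose Ben is a knave.
Then no assignment of the remaining roles makes every statement match its speaker's type — contradiction.
So Ben is a knight.
With that fixed, Ravi's statement is false, so Ravi is a knave.
With that fixed, Nikolai's statement is true, so Nikolai is a knight.
With that fixed, Noor's statement is false, so Noor is a knave.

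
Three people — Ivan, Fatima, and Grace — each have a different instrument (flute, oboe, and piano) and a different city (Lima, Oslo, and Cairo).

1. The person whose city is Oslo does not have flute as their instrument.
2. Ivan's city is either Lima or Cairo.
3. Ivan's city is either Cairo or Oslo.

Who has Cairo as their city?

With clues 1–3, Fatima and Grace are impossible for the one with city Cairo.
That leaves Ivan.

Ivan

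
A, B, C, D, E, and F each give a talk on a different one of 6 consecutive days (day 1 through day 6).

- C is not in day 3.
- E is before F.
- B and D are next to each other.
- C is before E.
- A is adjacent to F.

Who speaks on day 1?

C

With clues 1–2, F is ruled out for day 1.
With clues 1–4, E is ruled out for day 1.
With clues 1–5, A, B, and D are ruled out for day 1.
So day 1 is C.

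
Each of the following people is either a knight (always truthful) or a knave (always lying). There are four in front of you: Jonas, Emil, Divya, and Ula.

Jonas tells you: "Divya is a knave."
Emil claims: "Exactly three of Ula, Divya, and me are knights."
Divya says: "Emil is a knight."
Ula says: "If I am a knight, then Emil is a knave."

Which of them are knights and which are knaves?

Consider Jonas. Suppose Jonas is a knave.
Then no assignment of the remaining roles makes every statement match its speaker's type — contradiction.
So Jonas is a knight.
Consider Emil. Suppose Emil is a knight.
Then whichever role Ula has, Ula's statement has the wrong truth value — contradiction.
So Emil is a knave.
With that fixed, Divya's statement is false, so Divya is a knave.
With that fixed, Ula's statement is true, so Ula is a knight.

Jonas: knight, Emil: knave, Divya: knave, Ula: knight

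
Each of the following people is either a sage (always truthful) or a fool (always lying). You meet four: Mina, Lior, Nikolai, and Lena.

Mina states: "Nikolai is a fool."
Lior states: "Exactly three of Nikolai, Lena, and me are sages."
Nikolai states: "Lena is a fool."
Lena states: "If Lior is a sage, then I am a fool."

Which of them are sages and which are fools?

Mina: sage, Lior: fool, Nikolai: fool, Lena: sage

Consider Mina. Suppose Mina is a fool.
Then no assignment of the remaining roles makes every statement match its speaker's type — contradiction.
So Mina is a sage.
Consider Lior. Suppose Lior is a sage.
Then whichever role Lena has, Lena's statement has the wrong truth value — contradiction.
So Lior is a fool.
With that fixed, Lena's statement is true, so Lena is a sage.
With that fixed, Nikolai's statement is false, so Nikolai is a fool.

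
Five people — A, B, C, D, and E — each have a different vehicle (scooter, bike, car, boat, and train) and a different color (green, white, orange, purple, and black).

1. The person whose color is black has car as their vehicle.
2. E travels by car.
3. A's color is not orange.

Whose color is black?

E

With clues 1–2, A, B, C, and D are impossible for the one with color black.
That leaves E.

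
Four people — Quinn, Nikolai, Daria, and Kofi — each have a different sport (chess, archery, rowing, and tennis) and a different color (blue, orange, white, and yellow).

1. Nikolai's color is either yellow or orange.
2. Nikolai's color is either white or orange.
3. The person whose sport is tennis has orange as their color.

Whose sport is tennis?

With clues 1–3, Daria, Kofi, and Quinn are impossible for the one with sport tennis.
That leaves Nikolai.

Nikolai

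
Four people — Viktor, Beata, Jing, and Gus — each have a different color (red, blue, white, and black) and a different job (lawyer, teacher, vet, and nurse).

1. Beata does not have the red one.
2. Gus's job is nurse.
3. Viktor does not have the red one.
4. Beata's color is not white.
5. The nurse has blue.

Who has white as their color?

Viktor

With clues 1–4, Beata is impossible for the one with color white.
With clues 1–5, Gus and Jing are impossible for the one with color white.
That leaves Viktor.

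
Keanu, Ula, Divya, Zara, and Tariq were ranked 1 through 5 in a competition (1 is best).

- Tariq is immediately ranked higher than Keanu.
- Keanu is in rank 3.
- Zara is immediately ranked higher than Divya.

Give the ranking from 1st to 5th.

Ula, Tariq, Keanu, Zara, Divya

From clue 1: Keanu is in {2,3,4,5}.
From clues 1–2: Tariq → rank 2, Keanu → rank 3.
From clues 1–3: Ula → rank 1, Zara → rank 4, Divya → rank 5.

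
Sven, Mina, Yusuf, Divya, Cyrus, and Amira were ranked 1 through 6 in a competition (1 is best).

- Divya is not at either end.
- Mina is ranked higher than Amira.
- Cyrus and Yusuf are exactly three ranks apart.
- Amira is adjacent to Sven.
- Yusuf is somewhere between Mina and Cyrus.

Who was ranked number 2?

With clues 1–4, Amira, Cyrus, Sven, and Yusuf are ruled out for rank 2.
With clues 1–5, Mina is ruled out for rank 2.
So rank 2 is Divya.

Divya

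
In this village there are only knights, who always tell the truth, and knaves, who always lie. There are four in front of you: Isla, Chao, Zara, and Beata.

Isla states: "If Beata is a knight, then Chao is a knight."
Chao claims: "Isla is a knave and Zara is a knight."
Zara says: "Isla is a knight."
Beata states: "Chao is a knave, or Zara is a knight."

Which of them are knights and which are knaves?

Isla: knave, Chao: knave, Zara: knave, Beata: knight

Consider Isla. Suppose Isla is a knight.
Then no assignment of the remaining roles makes every statement match its speaker's type — contradiction.
So Isla is a knave.
With that fixed, Zara's statement is false, so Zara is a knave.
With that fixed, Chao's statement is false, so Chao is a knave.
With that fixed, Beata's statement is true, so Beata is a knight.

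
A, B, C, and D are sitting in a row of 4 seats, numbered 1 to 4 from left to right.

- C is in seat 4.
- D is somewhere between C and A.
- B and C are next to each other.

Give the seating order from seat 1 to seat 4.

From clue 1: C → seat 4.
From clues 1–2: A is in {1,2}.
From clues 1–3: A → seat 1, D → seat 2, B → seat 3.

A, D, B, C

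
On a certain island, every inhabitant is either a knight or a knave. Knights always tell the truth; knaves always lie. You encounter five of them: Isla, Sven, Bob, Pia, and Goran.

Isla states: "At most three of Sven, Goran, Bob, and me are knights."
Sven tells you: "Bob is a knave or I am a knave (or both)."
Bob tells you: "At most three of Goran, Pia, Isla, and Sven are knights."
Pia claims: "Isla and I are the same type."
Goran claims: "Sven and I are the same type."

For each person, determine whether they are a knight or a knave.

Consider Isla. Suppose Isla is a knave.
Then Isla's own statement would have to be false, but it can't be — contradiction.
So Isla is a knight.
Consider Sven. Suppose Sven is a knave.
Then Sven's own statement would have to be false, but it can't be — contradiction.
So Sven is a knight.
Consider Bob. Suppose Bob is a knight.
Then Sven's statement comes out false, contradicting Sven being a knight.
So Bob is a knave.
Consider Pia. Suppose Pia is a knave.
Then Bob's statement comes out true, contradicting Bob being a knave.
So Pia is a knight.
Consider Goran. Suppose Goran is a knave.
Then Bob's statement comes out true, contradicting Bob being a knave.
So Goran is a knight.

Isla: knight, Sven: knight, Bob: knave, Pia: knight, Goran: knight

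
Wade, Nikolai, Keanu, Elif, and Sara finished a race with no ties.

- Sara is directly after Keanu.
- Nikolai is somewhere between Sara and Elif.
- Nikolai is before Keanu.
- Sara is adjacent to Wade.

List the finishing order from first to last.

Elif, Nikolai, Keanu, Sara, Wade

From clue 1: Keanu is in {1,2,3,4}.
From clues 1–2: Nikolai is in {2,3,4}.
From clues 1–3: Nikolai is in {2,3}.
From clues 1–4: Elif → place 1, Nikolai → place 2, Keanu → place 3, Sara → place 4, Wade → place 5.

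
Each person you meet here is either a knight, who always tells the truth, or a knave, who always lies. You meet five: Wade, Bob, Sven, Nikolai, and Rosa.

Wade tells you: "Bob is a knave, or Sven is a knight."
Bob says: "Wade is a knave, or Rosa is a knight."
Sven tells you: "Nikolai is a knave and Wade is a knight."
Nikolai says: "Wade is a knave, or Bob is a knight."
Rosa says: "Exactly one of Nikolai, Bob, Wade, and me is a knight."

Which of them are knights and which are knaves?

Wade: knave, Bob: knight, Sven: knave, Nikolai: knight, Rosa: knave

Consider Wade. Suppose Wade is a knight.
Then no assignment of the remaining roles makes every statement match its speaker's type — contradiction.
So Wade is a knave.
With that fixed, Bob's statement is true, so Bob is a knight.
With that fixed, Sven's statement is false, so Sven is a knave.
With that fixed, Nikolai's statement is true, so Nikolai is a knight.
With that fixed, Rosa's statement is false, so Rosa is a knave.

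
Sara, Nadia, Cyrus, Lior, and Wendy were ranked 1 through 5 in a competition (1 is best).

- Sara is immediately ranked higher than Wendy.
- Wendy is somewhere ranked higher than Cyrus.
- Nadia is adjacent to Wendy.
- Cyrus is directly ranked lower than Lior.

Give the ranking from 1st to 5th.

Sara, Wendy, Nadia, Lior, Cyrus

From clue 1: Sara is in {1,2,3,4}.
From clues 1–2: Sara is in {1,2,3}.
From clues 1–3: Sara is in {1,2}.
From clues 1–4: Sara → rank 1, Wendy → rank 2, Nadia → rank 3, Lior → rank 4, Cyrus → rank 5.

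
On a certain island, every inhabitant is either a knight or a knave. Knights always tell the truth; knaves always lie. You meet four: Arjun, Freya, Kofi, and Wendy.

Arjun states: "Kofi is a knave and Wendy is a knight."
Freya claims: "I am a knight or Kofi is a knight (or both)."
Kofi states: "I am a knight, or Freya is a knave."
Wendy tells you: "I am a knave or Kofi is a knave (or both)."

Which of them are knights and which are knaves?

Arjun: knight, Freya: knight, Kofi: knave, Wendy: knight

Consider Arjun. Suppose Arjun is a knave.
Then no assignment of the remaining roles makes every statement match its speaker's type — contradiction.
So Arjun is a knight.
Consider Freya. Suppose Freya is a knave.
Then no assignment of the remaining roles makes every statement match its speaker's type — contradiction.
So Freya is a knight.
Consider Kofi. Suppose Kofi is a knight.
Then Arjun's statement comes out false, contradicting Arjun being a knight.
So Kofi is a knave.
With that fixed, Wendy's statement is true, so Wendy is a knight.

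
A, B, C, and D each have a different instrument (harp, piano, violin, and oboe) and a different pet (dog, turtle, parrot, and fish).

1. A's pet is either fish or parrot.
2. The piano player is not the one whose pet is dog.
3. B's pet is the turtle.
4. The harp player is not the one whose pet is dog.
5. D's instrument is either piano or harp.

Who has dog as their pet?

Clue 1 rules out A for the one with pet dog.
With clues 1–3, B is impossible for the one with pet dog.
With clues 1–5, D is impossible for the one with pet dog.
That leaves C.

C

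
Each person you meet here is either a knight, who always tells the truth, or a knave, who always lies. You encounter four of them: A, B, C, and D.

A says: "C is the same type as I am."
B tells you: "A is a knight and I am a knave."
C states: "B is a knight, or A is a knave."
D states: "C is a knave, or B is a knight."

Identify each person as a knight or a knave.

Consider A. Suppose A is a knight.
Then whichever role B has, B's statement has the wrong truth value — contradiction.
So A is a knave.
With that fixed, B's statement is false, so B is a knave.
With that fixed, C's statement is true, so C is a knight.
With that fixed, D's statement is false, so D is a knave.

A: knave, B: knave, C: knight, D: knave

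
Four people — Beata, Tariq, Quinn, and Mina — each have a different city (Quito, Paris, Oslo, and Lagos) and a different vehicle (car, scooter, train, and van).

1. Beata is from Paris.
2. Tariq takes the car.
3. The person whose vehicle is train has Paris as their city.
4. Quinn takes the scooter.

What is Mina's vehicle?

With clues 1–2, car is impossible for Mina's vehicle.
With clues 1–3, train is impossible for Mina's vehicle.
With clues 1–4, scooter is impossible for Mina's vehicle.
That leaves van.

van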